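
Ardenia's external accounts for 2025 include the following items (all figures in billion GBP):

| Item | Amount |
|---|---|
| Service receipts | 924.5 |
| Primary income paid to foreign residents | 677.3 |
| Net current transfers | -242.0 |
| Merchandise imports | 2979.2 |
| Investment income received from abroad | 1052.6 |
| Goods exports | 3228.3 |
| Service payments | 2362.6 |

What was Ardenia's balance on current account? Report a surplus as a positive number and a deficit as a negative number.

Goods balance = 3228.3 - 2979.2 = 249.1
Services balance = 924.5 - 2362.6 = -1438.1
Trade balance (goods + services) = 249.1 + (-1438.1) = -1189.0
Net primary income = 1052.6 - 677.3 = 375.3
Net secondary income = -242.0
Current account = -1189.0 + 375.3 + (-242.0) = -1055.7

-1055.7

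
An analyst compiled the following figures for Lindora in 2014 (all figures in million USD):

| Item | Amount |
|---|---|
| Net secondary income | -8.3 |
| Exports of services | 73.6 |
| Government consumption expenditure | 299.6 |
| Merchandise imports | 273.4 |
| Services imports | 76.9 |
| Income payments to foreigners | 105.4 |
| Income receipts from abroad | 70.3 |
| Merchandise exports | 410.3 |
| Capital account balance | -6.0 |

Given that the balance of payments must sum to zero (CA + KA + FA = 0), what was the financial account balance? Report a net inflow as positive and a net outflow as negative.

-84.2

Goods balance = 410.3 - 273.4 = 136.9
Services balance = 73.6 - 76.9 = -3.3
Trade balance (goods + services) = 136.9 + (-3.3) = 133.6
Net primary income = 70.3 - 105.4 = -35.1
Net secondary income = -8.3
Current account = 133.6 + (-35.1) + (-8.3) = 90.2
Financial account = -(90.2 + (-6.0)) = -84.2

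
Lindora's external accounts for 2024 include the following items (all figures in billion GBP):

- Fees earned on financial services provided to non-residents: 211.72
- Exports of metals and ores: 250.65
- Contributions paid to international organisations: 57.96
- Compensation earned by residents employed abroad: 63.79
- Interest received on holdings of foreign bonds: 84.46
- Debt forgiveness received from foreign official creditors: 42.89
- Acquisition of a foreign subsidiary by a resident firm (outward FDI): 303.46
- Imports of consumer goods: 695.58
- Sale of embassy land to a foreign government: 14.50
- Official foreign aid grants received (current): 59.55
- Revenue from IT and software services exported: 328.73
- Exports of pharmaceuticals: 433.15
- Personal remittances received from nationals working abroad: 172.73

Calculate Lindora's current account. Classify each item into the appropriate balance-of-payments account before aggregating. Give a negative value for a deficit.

Goods: 250.65 - 695.58 + 433.15 = -11.78
Services: 211.72 + 328.73 = 540.45
Primary income: 63.79 + 84.46 = 148.25
Secondary income: 59.55 + 172.73 - 57.96 = 174.32
Current account = (-11.78) + 540.45 + 148.25 + 174.32 = 851.24
(Excluded from the current account — capital account: debt forgiveness received from foreign official creditors 42.89, sale of embassy land to a foreign government 14.50; financial account: acquisition of a foreign subsidiary by a resident firm (outward FDI) 303.46.)

851.24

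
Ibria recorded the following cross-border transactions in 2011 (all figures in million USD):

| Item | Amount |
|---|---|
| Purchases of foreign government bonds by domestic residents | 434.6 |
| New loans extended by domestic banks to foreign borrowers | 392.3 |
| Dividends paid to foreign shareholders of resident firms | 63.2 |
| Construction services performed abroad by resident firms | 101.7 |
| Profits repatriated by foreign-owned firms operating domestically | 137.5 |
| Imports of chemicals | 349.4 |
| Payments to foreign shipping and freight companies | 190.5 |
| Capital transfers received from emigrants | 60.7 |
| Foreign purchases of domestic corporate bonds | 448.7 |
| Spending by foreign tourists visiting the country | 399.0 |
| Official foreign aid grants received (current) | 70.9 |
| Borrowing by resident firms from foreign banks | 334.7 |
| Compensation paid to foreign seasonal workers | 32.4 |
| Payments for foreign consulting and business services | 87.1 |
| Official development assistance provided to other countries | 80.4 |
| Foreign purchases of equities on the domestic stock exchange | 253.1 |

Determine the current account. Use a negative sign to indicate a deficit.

-368.9

Goods: -349.4
Services: -190.5 + 101.7 - 87.1 + 399.0 = 223.1
Primary income: -137.5 - 32.4 - 63.2 = -233.1
Secondary income: 70.9 - 80.4 = -9.5
Current account = (-349.4) + 223.1 + (-233.1) + (-9.5) = -368.9
(Excluded from the current account — financial account: purchases of foreign government bonds by domestic residents 434.6, new loans extended by domestic banks to foreign borrowers 392.3, foreign purchases of domestic corporate bonds 448.7, borrowing by resident firms from foreign banks 334.7, foreign purchases of equities on the domestic stock exchange 253.1; capital account: capital transfers received from emigrants 60.7.)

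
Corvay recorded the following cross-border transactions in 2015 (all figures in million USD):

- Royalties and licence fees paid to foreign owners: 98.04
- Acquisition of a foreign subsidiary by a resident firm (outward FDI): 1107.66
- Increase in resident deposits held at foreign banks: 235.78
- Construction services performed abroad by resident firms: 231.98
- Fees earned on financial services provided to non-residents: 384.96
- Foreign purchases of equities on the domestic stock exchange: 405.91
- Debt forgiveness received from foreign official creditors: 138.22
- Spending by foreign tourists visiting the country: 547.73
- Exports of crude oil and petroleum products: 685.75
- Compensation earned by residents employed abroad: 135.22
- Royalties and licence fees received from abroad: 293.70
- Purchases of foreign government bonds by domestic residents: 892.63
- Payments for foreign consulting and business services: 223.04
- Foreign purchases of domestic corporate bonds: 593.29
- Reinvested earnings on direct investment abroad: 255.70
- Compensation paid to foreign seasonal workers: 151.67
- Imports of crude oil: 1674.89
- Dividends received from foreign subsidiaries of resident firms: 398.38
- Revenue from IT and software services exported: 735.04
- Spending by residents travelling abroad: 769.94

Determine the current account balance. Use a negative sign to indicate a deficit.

Goods: 685.75 - 1674.89 = -989.14
Services: -769.94 + 384.96 - 223.04 + 735.04 + 547.73 + 293.70 + 231.98 - 98.04 = 1102.39
Primary income: -151.67 + 135.22 + 255.70 + 398.38 = 637.63
Current account = (-989.14) + 1102.39 + 637.63 = 750.88
(Excluded from the current account — financial account: acquisition of a foreign subsidiary by a resident firm (outward FDI) 1107.66, increase in resident deposits held at foreign banks 235.78, foreign purchases of equities on the domestic stock exchange 405.91, purchases of foreign government bonds by domestic residents 892.63, foreign purchases of domestic corporate bonds 593.29; capital account: debt forgiveness received from foreign official creditors 138.22.)

750.88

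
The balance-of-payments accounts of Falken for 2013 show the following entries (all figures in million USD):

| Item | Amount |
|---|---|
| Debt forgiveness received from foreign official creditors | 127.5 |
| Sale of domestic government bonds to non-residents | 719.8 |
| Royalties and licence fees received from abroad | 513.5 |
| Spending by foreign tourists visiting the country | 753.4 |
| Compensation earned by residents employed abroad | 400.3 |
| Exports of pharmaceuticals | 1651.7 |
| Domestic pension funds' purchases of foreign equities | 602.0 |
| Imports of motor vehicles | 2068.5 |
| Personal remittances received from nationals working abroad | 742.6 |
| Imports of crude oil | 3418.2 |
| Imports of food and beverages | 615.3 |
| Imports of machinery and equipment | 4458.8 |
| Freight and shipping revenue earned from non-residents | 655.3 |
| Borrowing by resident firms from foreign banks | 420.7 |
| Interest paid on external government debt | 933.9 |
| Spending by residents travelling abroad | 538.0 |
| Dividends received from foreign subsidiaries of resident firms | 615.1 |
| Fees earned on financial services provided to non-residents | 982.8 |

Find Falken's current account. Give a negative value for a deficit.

-5718.0

Goods: -2068.5 + 1651.7 - 4458.8 - 3418.2 - 615.3 = -8909.1
Services: 655.3 + 982.8 - 538.0 + 513.5 + 753.4 = 2367.0
Primary income: 615.1 - 933.9 + 400.3 = 81.5
Secondary income: 742.6
Current account = (-8909.1) + 2367.0 + 81.5 + 742.6 = -5718.0
(Excluded from the current account — capital account: debt forgiveness received from foreign official creditors 127.5; financial account: sale of domestic government bonds to non-residents 719.8, domestic pension funds' purchases of foreign equities 602.0, borrowing by resident firms from foreign banks 420.7.)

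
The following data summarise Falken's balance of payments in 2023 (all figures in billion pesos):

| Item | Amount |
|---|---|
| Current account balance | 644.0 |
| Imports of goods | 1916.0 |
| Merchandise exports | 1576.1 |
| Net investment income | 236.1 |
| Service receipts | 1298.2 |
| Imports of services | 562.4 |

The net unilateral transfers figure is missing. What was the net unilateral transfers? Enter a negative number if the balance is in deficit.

Current account = goods balance + services balance + net primary income + net secondary income
Sum of the known components = 632.0
Net unilateral transfers = CA - (known components) = 644.0 - 632.0 = 12.0

12.0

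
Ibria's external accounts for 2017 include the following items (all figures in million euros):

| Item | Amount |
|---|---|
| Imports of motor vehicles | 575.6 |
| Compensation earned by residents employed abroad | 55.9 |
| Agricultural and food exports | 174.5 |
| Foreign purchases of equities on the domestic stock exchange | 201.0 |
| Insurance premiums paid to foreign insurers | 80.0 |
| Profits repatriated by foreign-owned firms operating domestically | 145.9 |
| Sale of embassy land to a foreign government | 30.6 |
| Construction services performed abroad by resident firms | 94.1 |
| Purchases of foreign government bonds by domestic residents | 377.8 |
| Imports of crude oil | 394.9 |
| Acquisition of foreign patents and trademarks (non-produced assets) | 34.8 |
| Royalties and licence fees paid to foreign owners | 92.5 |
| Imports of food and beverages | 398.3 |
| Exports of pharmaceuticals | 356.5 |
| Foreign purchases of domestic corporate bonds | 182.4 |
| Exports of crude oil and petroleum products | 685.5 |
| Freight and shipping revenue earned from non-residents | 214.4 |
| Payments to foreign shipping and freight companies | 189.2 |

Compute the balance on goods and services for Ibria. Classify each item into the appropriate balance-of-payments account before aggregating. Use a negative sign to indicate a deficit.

-205.5

Goods: 685.5 + 174.5 - 398.3 - 394.9 + 356.5 - 575.6 = -152.3
Services: -92.5 - 189.2 - 80.0 + 94.1 + 214.4 = -53.2
Trade balance = -152.3 + (-53.2) = -205.5
(Excluded from the trade balance — primary income: compensation earned by residents employed abroad 55.9, profits repatriated by foreign-owned firms operating domestically 145.9; financial account: foreign purchases of equities on the domestic stock exchange 201.0, purchases of foreign government bonds by domestic residents 377.8, foreign purchases of domestic corporate bonds 182.4; capital account: sale of embassy land to a foreign government 30.6, acquisition of foreign patents and trademarks (non-produced assets) 34.8.)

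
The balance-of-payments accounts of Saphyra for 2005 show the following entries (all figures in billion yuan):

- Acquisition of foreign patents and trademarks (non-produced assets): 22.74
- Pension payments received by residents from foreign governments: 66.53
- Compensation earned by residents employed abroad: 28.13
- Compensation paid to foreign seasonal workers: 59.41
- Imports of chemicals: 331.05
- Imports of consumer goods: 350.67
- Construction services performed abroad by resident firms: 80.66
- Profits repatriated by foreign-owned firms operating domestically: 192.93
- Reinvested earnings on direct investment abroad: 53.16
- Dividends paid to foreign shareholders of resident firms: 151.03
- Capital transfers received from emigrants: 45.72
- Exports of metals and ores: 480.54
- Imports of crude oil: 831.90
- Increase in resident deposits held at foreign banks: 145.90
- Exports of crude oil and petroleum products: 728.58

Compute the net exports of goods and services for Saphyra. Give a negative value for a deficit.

-223.84

Goods: 480.54 - 831.90 + 728.58 - 350.67 - 331.05 = -304.50
Services: 80.66
Trade balance = -304.50 + 80.66 = -223.84
(Excluded from the trade balance — capital account: acquisition of foreign patents and trademarks (non-produced assets) 22.74, capital transfers received from emigrants 45.72; secondary income: pension payments received by residents from foreign governments 66.53; primary income: compensation earned by residents employed abroad 28.13, compensation paid to foreign seasonal workers 59.41, profits repatriated by foreign-owned firms operating domestically 192.93, reinvested earnings on direct investment abroad 53.16, dividends paid to foreign shareholders of resident firms 151.03; financial account: increase in resident deposits held at foreign banks 145.90.)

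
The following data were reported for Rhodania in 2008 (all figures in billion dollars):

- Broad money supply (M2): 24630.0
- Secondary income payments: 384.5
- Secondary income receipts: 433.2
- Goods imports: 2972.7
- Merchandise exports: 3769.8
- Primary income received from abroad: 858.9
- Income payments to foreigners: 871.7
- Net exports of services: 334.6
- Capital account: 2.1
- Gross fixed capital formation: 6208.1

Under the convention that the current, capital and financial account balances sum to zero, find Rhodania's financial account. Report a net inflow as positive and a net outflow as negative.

Goods balance = 3769.8 - 2972.7 = 797.1
Services balance = 334.6
Trade balance (goods + services) = 797.1 + 334.6 = 1131.7
Net primary income = 858.9 - 871.7 = -12.8
Net secondary income = 433.2 - 384.5 = 48.7
Current account = 1131.7 + (-12.8) + 48.7 = 1167.6
Financial account = -(1167.6 + 2.1) = -1169.7

-1169.7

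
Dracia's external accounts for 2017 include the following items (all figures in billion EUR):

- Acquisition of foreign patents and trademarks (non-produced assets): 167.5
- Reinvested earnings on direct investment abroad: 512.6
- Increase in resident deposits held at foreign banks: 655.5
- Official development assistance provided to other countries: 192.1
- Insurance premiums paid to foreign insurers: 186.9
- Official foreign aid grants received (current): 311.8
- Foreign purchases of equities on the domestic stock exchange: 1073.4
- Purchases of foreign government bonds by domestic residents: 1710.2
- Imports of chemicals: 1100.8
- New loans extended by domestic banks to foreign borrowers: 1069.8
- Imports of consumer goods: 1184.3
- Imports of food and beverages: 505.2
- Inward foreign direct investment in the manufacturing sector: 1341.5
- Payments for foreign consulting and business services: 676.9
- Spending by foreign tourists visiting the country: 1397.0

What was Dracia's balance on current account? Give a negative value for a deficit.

-1624.8

Goods: -1184.3 - 1100.8 - 505.2 = -2790.3
Services: -186.9 + 1397.0 - 676.9 = 533.2
Primary income: 512.6
Secondary income: 311.8 - 192.1 = 119.7
Current account = (-2790.3) + 533.2 + 512.6 + 119.7 = -1624.8
(Excluded from the current account — capital account: acquisition of foreign patents and trademarks (non-produced assets) 167.5; financial account: increase in resident deposits held at foreign banks 655.5, foreign purchases of equities on the domestic stock exchange 1073.4, purchases of foreign government bonds by domestic residents 1710.2, new loans extended by domestic banks to foreign borrowers 1069.8, inward foreign direct investment in the manufacturing sector 1341.5.)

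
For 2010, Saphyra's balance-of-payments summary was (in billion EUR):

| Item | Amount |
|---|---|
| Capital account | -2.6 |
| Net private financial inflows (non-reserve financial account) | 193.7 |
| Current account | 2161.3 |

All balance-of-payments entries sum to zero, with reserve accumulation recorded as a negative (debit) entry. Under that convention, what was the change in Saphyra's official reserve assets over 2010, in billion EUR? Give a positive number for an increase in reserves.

Official reserve transactions balance = -(2161.3 + (-2.6) + 193.7) = -2352.4
An accumulation of reserves is recorded as a debit (negative entry), so the change in the stock of reserves is the negative of that balance.
Change in official reserves = -(-2352.4) = 2352.4

2352.4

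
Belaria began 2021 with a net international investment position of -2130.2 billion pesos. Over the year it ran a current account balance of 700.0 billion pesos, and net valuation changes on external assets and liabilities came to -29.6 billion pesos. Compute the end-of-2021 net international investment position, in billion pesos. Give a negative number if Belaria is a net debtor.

Change in NIIP = current account + net valuation change = 700.0 + (-29.6) = 670.4
End-of-year NIIP = -2130.2 + 670.4 = -1459.8

-1459.8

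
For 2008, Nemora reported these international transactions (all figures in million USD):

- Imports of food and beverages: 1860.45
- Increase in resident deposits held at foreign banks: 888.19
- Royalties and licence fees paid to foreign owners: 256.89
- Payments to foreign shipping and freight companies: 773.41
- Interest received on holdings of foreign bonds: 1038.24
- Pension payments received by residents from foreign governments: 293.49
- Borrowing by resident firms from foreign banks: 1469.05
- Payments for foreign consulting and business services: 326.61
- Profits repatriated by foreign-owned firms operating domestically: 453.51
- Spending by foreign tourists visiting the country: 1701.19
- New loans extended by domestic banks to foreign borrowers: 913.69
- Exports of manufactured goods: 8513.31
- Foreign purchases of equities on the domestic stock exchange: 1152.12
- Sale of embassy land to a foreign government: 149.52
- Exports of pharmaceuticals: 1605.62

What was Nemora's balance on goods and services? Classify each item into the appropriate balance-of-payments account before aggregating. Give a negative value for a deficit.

8602.76

Goods: -1860.45 + 1605.62 + 8513.31 = 8258.48
Services: -256.89 - 773.41 - 326.61 + 1701.19 = 344.28
Trade balance = 8258.48 + 344.28 = 8602.76
(Excluded from the trade balance — financial account: increase in resident deposits held at foreign banks 888.19, borrowing by resident firms from foreign banks 1469.05, new loans extended by domestic banks to foreign borrowers 913.69, foreign purchases of equities on the domestic stock exchange 1152.12; primary income: interest received on holdings of foreign bonds 1038.24, profits repatriated by foreign-owned firms operating domestically 453.51; secondary income: pension payments received by residents from foreign governments 293.49; capital account: sale of embassy land to a foreign government 149.52.)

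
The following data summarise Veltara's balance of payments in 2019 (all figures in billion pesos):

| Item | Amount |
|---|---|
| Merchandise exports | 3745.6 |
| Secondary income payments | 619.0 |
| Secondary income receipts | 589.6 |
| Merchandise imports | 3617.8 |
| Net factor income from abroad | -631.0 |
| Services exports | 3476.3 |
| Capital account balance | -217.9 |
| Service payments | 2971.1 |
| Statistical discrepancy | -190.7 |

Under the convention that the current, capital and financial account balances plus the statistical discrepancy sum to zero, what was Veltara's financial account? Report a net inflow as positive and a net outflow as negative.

436.0

Goods balance = 3745.6 - 3617.8 = 127.8
Services balance = 3476.3 - 2971.1 = 505.2
Trade balance (goods + services) = 127.8 + 505.2 = 633.0
Net primary income = -631.0
Net secondary income = 589.6 - 619.0 = -29.4
Current account = 633.0 + (-631.0) + (-29.4) = -27.4
Financial account = -(-27.4 + (-217.9) + (-190.7)) = 436.0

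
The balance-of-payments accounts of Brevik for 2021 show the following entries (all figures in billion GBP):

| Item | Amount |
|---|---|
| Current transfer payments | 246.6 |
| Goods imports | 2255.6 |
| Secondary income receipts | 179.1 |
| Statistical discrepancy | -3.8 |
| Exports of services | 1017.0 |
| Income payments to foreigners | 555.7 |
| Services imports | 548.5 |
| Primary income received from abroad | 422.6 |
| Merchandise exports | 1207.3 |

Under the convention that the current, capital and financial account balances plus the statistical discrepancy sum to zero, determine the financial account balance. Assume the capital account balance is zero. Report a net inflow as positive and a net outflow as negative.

784.2

Goods balance = 1207.3 - 2255.6 = -1048.3
Services balance = 1017.0 - 548.5 = 468.5
Trade balance (goods + services) = -1048.3 + 468.5 = -579.8
Net primary income = 422.6 - 555.7 = -133.1
Net secondary income = 179.1 - 246.6 = -67.5
Current account = -579.8 + (-133.1) + (-67.5) = -780.4
Financial account = -(-780.4 + (-3.8)) = 784.2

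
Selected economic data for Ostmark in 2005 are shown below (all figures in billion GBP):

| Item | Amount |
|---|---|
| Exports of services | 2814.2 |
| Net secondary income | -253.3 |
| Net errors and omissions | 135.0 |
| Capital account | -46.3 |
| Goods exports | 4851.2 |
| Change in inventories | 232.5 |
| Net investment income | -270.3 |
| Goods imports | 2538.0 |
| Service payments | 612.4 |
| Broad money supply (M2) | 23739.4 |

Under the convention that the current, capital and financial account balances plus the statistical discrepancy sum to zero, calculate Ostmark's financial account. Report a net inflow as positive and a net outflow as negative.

Goods balance = 4851.2 - 2538.0 = 2313.2
Services balance = 2814.2 - 612.4 = 2201.8
Trade balance (goods + services) = 2313.2 + 2201.8 = 4515.0
Net primary income = -270.3
Net secondary income = -253.3
Current account = 4515.0 + (-270.3) + (-253.3) = 3991.4
Financial account = -(3991.4 + (-46.3) + 135.0) = -4080.1

-4080.1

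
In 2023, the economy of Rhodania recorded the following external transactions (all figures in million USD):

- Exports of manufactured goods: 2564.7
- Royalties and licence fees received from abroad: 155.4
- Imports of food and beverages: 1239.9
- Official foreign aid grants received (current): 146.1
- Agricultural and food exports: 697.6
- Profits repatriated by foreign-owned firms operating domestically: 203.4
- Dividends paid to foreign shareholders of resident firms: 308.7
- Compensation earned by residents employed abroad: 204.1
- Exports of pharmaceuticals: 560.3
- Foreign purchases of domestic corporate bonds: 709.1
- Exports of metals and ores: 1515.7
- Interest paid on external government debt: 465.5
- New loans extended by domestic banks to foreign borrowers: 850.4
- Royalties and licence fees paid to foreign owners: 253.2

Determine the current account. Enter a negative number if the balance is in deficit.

3373.2

Goods: 697.6 + 2564.7 - 1239.9 + 1515.7 + 560.3 = 4098.4
Services: -253.2 + 155.4 = -97.8
Primary income: -308.7 + 204.1 - 203.4 - 465.5 = -773.5
Secondary income: 146.1
Current account = 4098.4 + (-97.8) + (-773.5) + 146.1 = 3373.2
(Excluded from the current account — financial account: foreign purchases of domestic corporate bonds 709.1, new loans extended by domestic banks to foreign borrowers 850.4.)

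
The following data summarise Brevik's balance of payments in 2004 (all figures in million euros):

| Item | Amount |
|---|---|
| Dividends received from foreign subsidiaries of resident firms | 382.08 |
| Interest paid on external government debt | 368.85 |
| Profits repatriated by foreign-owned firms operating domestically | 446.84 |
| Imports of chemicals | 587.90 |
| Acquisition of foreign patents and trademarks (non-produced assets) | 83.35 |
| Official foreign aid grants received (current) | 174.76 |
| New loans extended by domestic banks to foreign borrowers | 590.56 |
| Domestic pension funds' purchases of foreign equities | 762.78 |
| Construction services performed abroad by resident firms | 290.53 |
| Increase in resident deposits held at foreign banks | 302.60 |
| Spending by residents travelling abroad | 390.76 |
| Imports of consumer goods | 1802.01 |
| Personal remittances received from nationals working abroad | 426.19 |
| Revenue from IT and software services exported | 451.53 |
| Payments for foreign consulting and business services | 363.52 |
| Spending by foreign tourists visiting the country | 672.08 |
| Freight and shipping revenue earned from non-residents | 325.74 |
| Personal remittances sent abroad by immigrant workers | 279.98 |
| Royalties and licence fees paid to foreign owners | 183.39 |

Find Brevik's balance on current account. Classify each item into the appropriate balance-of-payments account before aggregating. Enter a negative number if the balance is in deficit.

Goods: -1802.01 - 587.90 = -2389.91
Services: 290.53 - 390.76 - 363.52 + 672.08 + 325.74 - 183.39 + 451.53 = 802.21
Primary income: -368.85 + 382.08 - 446.84 = -433.61
Secondary income: 426.19 + 174.76 - 279.98 = 320.97
Current account = (-2389.91) + 802.21 + (-433.61) + 320.97 = -1700.34
(Excluded from the current account — capital account: acquisition of foreign patents and trademarks (non-produced assets) 83.35; financial account: new loans extended by domestic banks to foreign borrowers 590.56, domestic pension funds' purchases of foreign equities 762.78, increase in resident deposits held at foreign banks 302.60.)

-1700.34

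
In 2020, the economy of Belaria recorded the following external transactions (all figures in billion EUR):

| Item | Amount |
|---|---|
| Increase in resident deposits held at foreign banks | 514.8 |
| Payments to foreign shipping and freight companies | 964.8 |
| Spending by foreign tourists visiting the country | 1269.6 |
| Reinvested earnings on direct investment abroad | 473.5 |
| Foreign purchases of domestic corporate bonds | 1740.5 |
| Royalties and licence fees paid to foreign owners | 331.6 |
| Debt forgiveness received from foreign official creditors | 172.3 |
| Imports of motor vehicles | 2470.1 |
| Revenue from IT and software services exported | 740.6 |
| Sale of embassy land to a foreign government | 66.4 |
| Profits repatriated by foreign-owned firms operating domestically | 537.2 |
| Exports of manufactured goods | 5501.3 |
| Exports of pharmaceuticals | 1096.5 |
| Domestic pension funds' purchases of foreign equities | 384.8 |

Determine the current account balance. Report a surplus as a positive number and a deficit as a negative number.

Goods: 5501.3 - 2470.1 + 1096.5 = 4127.7
Services: -331.6 - 964.8 + 740.6 + 1269.6 = 713.8
Primary income: -537.2 + 473.5 = -63.7
Current account = 4127.7 + 713.8 + (-63.7) = 4777.8
(Excluded from the current account — financial account: increase in resident deposits held at foreign banks 514.8, foreign purchases of domestic corporate bonds 1740.5, domestic pension funds' purchases of foreign equities 384.8; capital account: debt forgiveness received from foreign official creditors 172.3, sale of embassy land to a foreign government 66.4.)

4777.8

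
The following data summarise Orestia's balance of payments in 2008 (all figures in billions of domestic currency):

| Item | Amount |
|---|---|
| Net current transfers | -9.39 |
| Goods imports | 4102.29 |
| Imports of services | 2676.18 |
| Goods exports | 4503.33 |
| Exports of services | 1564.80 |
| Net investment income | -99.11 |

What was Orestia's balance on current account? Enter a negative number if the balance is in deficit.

Goods balance = 4503.33 - 4102.29 = 401.04
Services balance = 1564.80 - 2676.18 = -1111.38
Trade balance (goods + services) = 401.04 + (-1111.38) = -710.34
Net primary income = -99.11
Net secondary income = -9.39
Current account = -710.34 + (-99.11) + (-9.39) = -818.84

-818.84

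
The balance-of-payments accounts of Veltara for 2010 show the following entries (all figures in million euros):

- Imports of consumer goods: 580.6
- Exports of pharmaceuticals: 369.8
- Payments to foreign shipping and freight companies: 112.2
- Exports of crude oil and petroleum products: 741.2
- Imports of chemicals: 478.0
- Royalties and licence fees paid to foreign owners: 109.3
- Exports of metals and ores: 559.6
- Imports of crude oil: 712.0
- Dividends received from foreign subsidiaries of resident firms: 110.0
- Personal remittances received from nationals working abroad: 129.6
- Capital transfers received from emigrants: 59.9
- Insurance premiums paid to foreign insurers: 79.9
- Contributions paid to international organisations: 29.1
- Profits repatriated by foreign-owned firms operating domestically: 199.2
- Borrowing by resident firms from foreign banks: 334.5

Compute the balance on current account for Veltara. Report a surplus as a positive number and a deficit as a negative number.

-390.1

Goods: 369.8 + 741.2 - 580.6 - 712.0 - 478.0 + 559.6 = -100.0
Services: -109.3 - 79.9 - 112.2 = -301.4
Primary income: -199.2 + 110.0 = -89.2
Secondary income: 129.6 - 29.1 = 100.5
Current account = (-100.0) + (-301.4) + (-89.2) + 100.5 = -390.1
(Excluded from the current account — capital account: capital transfers received from emigrants 59.9; financial account: borrowing by resident firms from foreign banks 334.5.)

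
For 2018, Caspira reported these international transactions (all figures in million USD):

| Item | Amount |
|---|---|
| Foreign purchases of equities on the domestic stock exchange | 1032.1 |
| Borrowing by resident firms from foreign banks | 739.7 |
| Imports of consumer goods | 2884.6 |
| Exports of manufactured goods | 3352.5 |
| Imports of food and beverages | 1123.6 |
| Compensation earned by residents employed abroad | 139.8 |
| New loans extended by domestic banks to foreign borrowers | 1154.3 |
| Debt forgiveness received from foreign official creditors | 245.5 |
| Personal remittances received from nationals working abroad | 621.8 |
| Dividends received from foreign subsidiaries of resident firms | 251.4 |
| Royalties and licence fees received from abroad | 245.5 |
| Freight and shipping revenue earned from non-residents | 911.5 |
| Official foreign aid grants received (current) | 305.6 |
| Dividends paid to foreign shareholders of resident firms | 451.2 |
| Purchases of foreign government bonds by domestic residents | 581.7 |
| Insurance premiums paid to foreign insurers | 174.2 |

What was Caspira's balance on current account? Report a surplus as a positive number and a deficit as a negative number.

1194.5

Goods: -2884.6 + 3352.5 - 1123.6 = -655.7
Services: 245.5 - 174.2 + 911.5 = 982.8
Primary income: 251.4 - 451.2 + 139.8 = -60.0
Secondary income: 305.6 + 621.8 = 927.4
Current account = (-655.7) + 982.8 + (-60.0) + 927.4 = 1194.5
(Excluded from the current account — financial account: foreign purchases of equities on the domestic stock exchange 1032.1, borrowing by resident firms from foreign banks 739.7, new loans extended by domestic banks to foreign borrowers 1154.3, purchases of foreign government bonds by domestic residents 581.7; capital account: debt forgiveness received from foreign official creditors 245.5.)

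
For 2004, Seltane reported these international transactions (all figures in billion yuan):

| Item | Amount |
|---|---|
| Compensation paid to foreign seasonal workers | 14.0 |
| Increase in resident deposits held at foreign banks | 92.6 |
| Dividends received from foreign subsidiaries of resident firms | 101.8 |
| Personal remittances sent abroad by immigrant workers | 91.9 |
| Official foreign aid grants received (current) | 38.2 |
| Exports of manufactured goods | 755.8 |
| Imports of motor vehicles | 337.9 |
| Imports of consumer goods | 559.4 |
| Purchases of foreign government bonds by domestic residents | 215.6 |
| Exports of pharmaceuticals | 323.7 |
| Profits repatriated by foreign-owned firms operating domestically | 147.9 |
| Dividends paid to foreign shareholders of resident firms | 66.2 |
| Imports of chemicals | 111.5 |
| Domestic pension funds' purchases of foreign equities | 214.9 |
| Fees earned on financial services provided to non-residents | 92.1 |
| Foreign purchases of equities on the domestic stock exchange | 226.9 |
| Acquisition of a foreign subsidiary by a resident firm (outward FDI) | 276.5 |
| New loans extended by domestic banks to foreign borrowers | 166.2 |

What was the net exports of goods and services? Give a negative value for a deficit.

Goods: -559.4 - 337.9 + 755.8 - 111.5 + 323.7 = 70.7
Services: 92.1
Trade balance = 70.7 + 92.1 = 162.8
(Excluded from the trade balance — primary income: compensation paid to foreign seasonal workers 14.0, dividends received from foreign subsidiaries of resident firms 101.8, profits repatriated by foreign-owned firms operating domestically 147.9, dividends paid to foreign shareholders of resident firms 66.2; financial account: increase in resident deposits held at foreign banks 92.6, purchases of foreign government bonds by domestic residents 215.6, domestic pension funds' purchases of foreign equities 214.9, foreign purchases of equities on the domestic stock exchange 226.9, acquisition of a foreign subsidiary by a resident firm (outward FDI) 276.5, new loans extended by domestic banks to foreign borrowers 166.2; secondary income: personal remittances sent abroad by immigrant workers 91.9, official foreign aid grants received (current) 38.2.)

162.8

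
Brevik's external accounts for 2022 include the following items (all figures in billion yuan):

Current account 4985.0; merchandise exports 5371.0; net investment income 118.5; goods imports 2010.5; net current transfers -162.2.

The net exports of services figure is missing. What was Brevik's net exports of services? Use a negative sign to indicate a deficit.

Current account = goods balance + services balance + net primary income + net secondary income
Sum of the known components = 3316.8
Net exports of services = CA - (known components) = 4985.0 - 3316.8 = 1668.2

1668.2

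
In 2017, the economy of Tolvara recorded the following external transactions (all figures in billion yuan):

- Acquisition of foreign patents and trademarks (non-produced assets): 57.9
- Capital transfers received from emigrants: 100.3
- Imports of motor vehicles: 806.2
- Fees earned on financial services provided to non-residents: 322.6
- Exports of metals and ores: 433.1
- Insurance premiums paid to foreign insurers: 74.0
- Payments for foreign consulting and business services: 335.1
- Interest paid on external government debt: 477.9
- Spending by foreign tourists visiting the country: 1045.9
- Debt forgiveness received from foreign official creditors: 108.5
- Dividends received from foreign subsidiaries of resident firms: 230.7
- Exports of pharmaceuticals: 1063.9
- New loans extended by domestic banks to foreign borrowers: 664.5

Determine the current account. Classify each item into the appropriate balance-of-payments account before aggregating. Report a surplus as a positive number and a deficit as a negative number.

1403.0

Goods: 1063.9 - 806.2 + 433.1 = 690.8
Services: -335.1 + 322.6 - 74.0 + 1045.9 = 959.4
Primary income: -477.9 + 230.7 = -247.2
Current account = 690.8 + 959.4 + (-247.2) = 1403.0
(Excluded from the current account — capital account: acquisition of foreign patents and trademarks (non-produced assets) 57.9, capital transfers received from emigrants 100.3, debt forgiveness received from foreign official creditors 108.5; financial account: new loans extended by domestic banks to foreign borrowers 664.5.)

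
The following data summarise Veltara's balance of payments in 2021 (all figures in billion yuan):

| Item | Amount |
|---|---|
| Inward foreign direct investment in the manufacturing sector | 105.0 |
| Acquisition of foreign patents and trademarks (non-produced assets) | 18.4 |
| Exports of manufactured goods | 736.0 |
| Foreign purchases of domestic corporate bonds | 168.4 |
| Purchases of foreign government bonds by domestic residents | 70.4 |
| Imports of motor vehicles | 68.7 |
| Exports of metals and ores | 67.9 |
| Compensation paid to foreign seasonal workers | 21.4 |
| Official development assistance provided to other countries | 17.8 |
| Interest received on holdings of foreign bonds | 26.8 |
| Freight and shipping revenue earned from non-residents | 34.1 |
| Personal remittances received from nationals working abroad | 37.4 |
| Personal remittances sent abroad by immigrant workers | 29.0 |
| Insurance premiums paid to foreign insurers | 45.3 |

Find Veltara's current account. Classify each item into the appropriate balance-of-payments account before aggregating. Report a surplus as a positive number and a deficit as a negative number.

720.0

Goods: 67.9 - 68.7 + 736.0 = 735.2
Services: -45.3 + 34.1 = -11.2
Primary income: 26.8 - 21.4 = 5.4
Secondary income: -17.8 + 37.4 - 29.0 = -9.4
Current account = 735.2 + (-11.2) + 5.4 + (-9.4) = 720.0
(Excluded from the current account — financial account: inward foreign direct investment in the manufacturing sector 105.0, foreign purchases of domestic corporate bonds 168.4, purchases of foreign government bonds by domestic residents 70.4; capital account: acquisition of foreign patents and trademarks (non-produced assets) 18.4.)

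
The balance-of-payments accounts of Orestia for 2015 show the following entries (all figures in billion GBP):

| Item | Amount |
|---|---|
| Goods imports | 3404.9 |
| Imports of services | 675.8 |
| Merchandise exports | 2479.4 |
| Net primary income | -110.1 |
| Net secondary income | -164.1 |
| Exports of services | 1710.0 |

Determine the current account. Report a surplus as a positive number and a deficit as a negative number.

Goods balance = 2479.4 - 3404.9 = -925.5
Services balance = 1710.0 - 675.8 = 1034.2
Trade balance (goods + services) = -925.5 + 1034.2 = 108.7
Net primary income = -110.1
Net secondary income = -164.1
Current account = 108.7 + (-110.1) + (-164.1) = -165.5

-165.5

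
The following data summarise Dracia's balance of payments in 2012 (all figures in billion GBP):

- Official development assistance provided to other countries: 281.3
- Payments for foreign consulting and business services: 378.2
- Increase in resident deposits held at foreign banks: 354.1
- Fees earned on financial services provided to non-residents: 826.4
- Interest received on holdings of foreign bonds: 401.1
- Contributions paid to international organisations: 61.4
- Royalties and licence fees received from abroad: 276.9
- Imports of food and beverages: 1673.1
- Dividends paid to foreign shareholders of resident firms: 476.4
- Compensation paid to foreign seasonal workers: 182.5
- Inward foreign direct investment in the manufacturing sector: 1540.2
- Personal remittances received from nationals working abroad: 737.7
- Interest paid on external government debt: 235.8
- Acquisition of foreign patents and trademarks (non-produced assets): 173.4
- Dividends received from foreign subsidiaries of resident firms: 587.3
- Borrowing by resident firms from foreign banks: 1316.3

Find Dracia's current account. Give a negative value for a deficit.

-459.3

Goods: -1673.1
Services: 826.4 + 276.9 - 378.2 = 725.1
Primary income: -182.5 - 476.4 - 235.8 + 587.3 + 401.1 = 93.7
Secondary income: -61.4 - 281.3 + 737.7 = 395.0
Current account = (-1673.1) + 725.1 + 93.7 + 395.0 = -459.3
(Excluded from the current account — financial account: increase in resident deposits held at foreign banks 354.1, inward foreign direct investment in the manufacturing sector 1540.2, borrowing by resident firms from foreign banks 1316.3; capital account: acquisition of foreign patents and trademarks (non-produced assets) 173.4.)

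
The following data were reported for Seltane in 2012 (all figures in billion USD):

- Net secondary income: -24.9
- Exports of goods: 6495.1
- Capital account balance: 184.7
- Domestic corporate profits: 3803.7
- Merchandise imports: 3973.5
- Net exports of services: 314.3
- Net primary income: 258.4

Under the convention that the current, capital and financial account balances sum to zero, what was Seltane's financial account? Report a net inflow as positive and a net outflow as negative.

-3254.1

Goods balance = 6495.1 - 3973.5 = 2521.6
Services balance = 314.3
Trade balance (goods + services) = 2521.6 + 314.3 = 2835.9
Net primary income = 258.4
Net secondary income = -24.9
Current account = 2835.9 + 258.4 + (-24.9) = 3069.4
Financial account = -(3069.4 + 184.7) = -3254.1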